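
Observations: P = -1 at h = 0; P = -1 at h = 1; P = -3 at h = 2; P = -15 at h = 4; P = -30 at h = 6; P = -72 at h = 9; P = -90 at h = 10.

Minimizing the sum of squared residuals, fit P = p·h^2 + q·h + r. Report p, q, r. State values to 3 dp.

p = -0.959, q = 0.719, r = -0.969

With design matrix X, XᵀX = [[18130, 2018, 238]; [2018, 238, 32]; [238, 32, 7]] and XᵀP = [-16165, -1795, -212]ᵀ.
Solving the 3×3 system (Gaussian elimination) gives p = -7793/8127, q = 1669/2322, r = -7874/8127.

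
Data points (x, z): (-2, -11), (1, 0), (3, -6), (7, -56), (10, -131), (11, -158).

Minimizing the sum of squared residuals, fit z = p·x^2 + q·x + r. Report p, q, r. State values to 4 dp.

p = -1.5561, q = 2.6605, r = 0.0209

Setting ∂/∂p … = 0 gives: 27140·p + 2694·q + 284·r = -35060;  2694·p + 284·q + 30·r = -3436;  284·p + 30·q + 6·r = -362.
Row-reducing yields p = -247853/159275, q = 423758/159275, r = 3327/159275.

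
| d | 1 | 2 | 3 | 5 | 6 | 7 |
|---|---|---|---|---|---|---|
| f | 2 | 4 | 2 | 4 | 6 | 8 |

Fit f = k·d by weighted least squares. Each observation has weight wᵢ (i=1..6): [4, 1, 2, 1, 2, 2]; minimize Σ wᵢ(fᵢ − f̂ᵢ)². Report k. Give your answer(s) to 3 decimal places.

k = 1.050

AᵀWA·[k]ᵀ = AᵀWf reads: 221·k = 232.
(Σwᵢ·d·d = 221, Σwᵢ·d·f = 232.)
Hence k = 232 / 221 ≈ 1.04977.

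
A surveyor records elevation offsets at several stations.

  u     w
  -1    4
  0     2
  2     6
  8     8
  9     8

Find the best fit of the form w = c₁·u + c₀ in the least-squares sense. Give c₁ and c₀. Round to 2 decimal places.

c₁ = 0.51, c₀ = 3.77

Forming MᵀM = [[150, 18]; [18, 5]] and Mᵀw = [144, 28]ᵀ gives MᵀM·[c₁, c₀]ᵀ = Mᵀw.
Δ = 150·5 − 18² = 426.
c₁ = (144·5 − 18·28)/426 = 36/71; c₀ = (150·28 − 18·144)/426 = 268/71.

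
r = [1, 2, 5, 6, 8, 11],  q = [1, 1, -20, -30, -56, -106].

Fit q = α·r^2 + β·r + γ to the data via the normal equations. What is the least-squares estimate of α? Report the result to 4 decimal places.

α = -0.8810

Entries of MᵀM: Σr^2·r^2 = 20675, Σr^2·r = 2193, Σr^2 = 251, Σr·r = 251, Σr = 33, Σ1 = 6.
Right-hand side: Σr^2·q = -17985, Σr·q = -1891, Σq = -210.
Solving the 3×3 system (Gaussian elimination) gives α = -15525/17623, β = -5129/17623, γ = 60867/17623.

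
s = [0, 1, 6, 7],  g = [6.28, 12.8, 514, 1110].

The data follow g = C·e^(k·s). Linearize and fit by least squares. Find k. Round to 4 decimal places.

k = 0.7390

Linearized form: ln g = k·s + ln C. From the 4 transformed points,
Sums: Σs = 14.0000, Σ(s)² = 86.0000, Σln g = 17.6412, Σs·ln g = 89.0876.
Normal system: [[86.0000, 14.0000]; [14.0000, 4]]·[k, ln C]ᵀ = [89.0876, 17.6412]ᵀ.
Solving (det = 148.0000): k = 0.73901, ln C = 1.82374.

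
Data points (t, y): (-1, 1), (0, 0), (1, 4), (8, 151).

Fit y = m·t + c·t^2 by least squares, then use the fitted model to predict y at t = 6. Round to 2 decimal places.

ŷ = 87.13

Entries of XᵀX: Σt·t = 66, Σt·t^2 = 512, Σt^2·t^2 = 4098.
Moment sums: Σt·y = 1211, Σt^2·y = 9669.
XᵀX·[m, c]ᵀ = Xᵀy becomes [[66, 512]; [512, 4098]]·[m, c]ᵀ = [1211, 9669]ᵀ.
Eliminating c: 4098·(row 1) − 512·(row 2) gives 8324·m = 4098·1211 − 512·9669 = 12150, so m = 6075/4162.
Then c = (9669 − 512·(6075/4162))/4098 = 9061/4162.
At t = 6: ŷ = (6075/4162)·(6) + (9061/4162)·(36) = 181323/2081.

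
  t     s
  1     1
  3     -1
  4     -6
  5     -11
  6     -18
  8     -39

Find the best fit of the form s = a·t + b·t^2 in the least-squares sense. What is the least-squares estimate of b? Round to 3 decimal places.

The normal equations are: 151·a + 945·b = -501;  945·a + 6355·b = -3523.
(Σt·t = 151, Σt·t^2 = 945, Σt^2·t^2 = 6355, Σt·s = -501, Σt^2·s = -3523.)
Δ = 151·6355 − 945² = 66580.
a = ((-501)·6355 − 945·(-3523))/66580 = 7269/3329; b = (151·(-3523) − 945·(-501))/66580 = -14632/16645.

b = -0.879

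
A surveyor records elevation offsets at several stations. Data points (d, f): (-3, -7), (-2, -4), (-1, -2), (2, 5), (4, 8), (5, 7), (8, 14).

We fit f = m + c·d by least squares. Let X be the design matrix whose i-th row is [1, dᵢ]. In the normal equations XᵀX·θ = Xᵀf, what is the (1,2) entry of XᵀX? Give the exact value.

13

Row 1 ↔ basis 1, column 2 ↔ basis d, so (XᵀX)_{1,2} = Σᵢ d = (1)·(-3) + (1)·(-2) + (1)·(-1) + (1)·(2) + (1)·(4) + (1)·(5) + (1)·(8) = 13.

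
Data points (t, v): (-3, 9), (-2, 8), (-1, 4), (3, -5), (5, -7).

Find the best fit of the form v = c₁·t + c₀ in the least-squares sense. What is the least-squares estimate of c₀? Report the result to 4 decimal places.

c₀ = 2.6525

Compute the Gram sums: Σt·t = 48, Σt = 2, Σ1 = 5.
Moment sums: Σt·v = -97, Σv = 9.
So XᵀX·[c₁, c₀]ᵀ = Xᵀv: [[48, 2]; [2, 5]]·[c₁, c₀]ᵀ = [-97, 9]ᵀ.
det = 48·5 − 2² = 236.
c₁ = ((-97)·5 − 2·9)/236 = -503/236; c₀ = (48·9 − 2·(-97))/236 = 313/118.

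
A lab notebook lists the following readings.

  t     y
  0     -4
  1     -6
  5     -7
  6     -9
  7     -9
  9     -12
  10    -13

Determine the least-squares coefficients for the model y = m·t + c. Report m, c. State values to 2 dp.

From the data, Σt·t = 292, Σt = 38, Σ1 = 7.
Moment sums: Σt·y = -396, Σy = -60.
Normal equations: [[292, 38]; [38, 7]]·[m, c]ᵀ = [-396, -60]ᵀ.
Determinant 292·7 − 38² = 600.
m = ((-396)·7 − 38·(-60))/600 = -41/50; c = (292·(-60) − 38·(-396))/600 = -103/25.

m = -0.82, c = -4.12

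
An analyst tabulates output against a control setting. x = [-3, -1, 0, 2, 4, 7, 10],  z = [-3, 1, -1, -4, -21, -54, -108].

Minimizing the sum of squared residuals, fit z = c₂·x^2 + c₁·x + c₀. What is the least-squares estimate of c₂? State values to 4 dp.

With design matrix M, MᵀM = [[12755, 1387, 179]; [1387, 179, 19]; [179, 19, 7]] and Mᵀz = [-13824, -1542, -190]ᵀ.
Inverting the 3×3 Gram matrix, [c₂, c₁, c₀]ᵀ = [-63473/67088, -91449/67088, 25177/33544]ᵀ.

c₂ = -0.9461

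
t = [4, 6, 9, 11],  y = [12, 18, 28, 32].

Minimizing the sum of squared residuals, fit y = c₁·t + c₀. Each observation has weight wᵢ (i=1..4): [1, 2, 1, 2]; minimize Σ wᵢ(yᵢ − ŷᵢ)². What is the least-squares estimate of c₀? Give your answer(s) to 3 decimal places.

c₀ = 0.778

Setting ∂/∂c₁ … = 0 gives: 411·c₁ + 47·c₀ = 1220;  47·c₁ + 6·c₀ = 140.
(Σwᵢ·t·t = 411, Σwᵢ·t = 47, Σwᵢ·1 = 6, Σwᵢ·t·y = 1220, Σwᵢ·y = 140.)
det = 411·6 − 47² = 257.
c₁ = (1220·6 − 47·140)/257 = 740/257; c₀ = (411·140 − 47·1220)/257 = 200/257.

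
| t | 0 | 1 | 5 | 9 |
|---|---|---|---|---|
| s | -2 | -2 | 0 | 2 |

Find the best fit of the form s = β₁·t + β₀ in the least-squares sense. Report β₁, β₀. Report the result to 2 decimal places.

Compute the Gram sums: Σt·t = 107, Σt = 15, Σ1 = 4.
And Σt·s = 16, Σs = -2.
Determinant 107·4 − 15² = 203.
β₁ = (16·4 − 15·(-2))/203 = 94/203; β₀ = (107·(-2) − 15·16)/203 = -454/203.

β₁ = 0.46, β₀ = -2.24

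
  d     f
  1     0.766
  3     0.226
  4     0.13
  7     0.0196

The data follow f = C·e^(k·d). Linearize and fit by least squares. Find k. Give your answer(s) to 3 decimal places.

k = -0.610

With ln fᵢ as the transformed response and dᵢ as the regressor:
Sums: Σd = 15.0000, Σ(d)² = 75.0000, Σln f = -7.7262, Σd·ln f = -40.4147.
Normal system: [[75.0000, 15.0000]; [15.0000, 4]]·[k, ln C]ᵀ = [-40.4147, -7.7262]ᵀ.
Δ = 75.0000·4 − (15.0000)² = 75.0000; k = (-40.4147·4 − 15.0000·-7.7262)/75.0000 = -0.61020, ln C = (75.0000·-7.7262 − 15.0000·-40.4147)/75.0000 = 0.35670.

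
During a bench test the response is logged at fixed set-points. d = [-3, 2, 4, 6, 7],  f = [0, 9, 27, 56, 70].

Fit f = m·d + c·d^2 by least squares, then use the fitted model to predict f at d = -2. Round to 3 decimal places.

The normal system XᵀX·[m, c]ᵀ = Xᵀf is [[114, 604]; [604, 4050]]·[m, c]ᵀ = [952, 5914]ᵀ.
Δ = 114·4050 − 604² = 96884.
m = (952·4050 − 604·5914)/96884 = 70886/24221; c = (114·5914 − 604·952)/96884 = 24797/24221.
At d = -2: f̂ = (70886/24221)·(-2) + (24797/24221)·(4) = -42584/24221.

f̂ = -1.758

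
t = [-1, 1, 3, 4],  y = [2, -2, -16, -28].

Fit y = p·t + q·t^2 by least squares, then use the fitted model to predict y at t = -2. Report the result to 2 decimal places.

ŷ = -0.91

Setting ∂/∂p … = 0 gives: 27·p + 91·q = -164;  91·p + 339·q = -592.
(Σt·t = 27, Σt·t^2 = 91, Σt^2·t^2 = 339, Σt·y = -164, Σt^2·y = -592.)
Eliminating q: 339·(row 1) − 91·(row 2) gives 872·p = 339·(-164) − 91·(-592) = -1724, so p = -431/218.
Then q = ((-592) − 91·(-431/218))/339 = -265/218.
At t = -2: ŷ = (-431/218)·(-2) + (-265/218)·(4) = -99/109.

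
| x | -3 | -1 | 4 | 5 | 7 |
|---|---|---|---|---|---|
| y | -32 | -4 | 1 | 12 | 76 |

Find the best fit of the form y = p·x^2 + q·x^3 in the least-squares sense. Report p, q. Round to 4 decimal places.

AᵀA·[p, q]ᵀ = Aᵀy reads: 3364·p + 20712·q = 3748;  20712·p + 138100·q = 28500.
(Σx^2·x^2 = 3364, Σx^2·x^3 = 20712, Σx^3·x^3 = 138100, Σx^2·y = 3748, Σx^3·y = 28500.)
Eliminating q: 138100·(row 1) − 20712·(row 2) gives 35581456·p = 138100·3748 − 20712·28500 = -72693200, so p = -4543325/2223841.
Then q = (28500 − 20712·(-4543325/2223841))/138100 = 1140339/2223841.

p = -2.0430, q = 0.5128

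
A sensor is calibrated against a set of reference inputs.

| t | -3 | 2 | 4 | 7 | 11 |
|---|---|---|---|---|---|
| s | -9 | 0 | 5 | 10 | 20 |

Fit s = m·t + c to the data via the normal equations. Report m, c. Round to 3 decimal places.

Compute the Gram sums: Σt·t = 199, Σt = 21, Σ1 = 5.
Right-hand side: Σt·s = 337, Σs = 26.
So MᵀM·[m, c]ᵀ = Mᵀs: [[199, 21]; [21, 5]]·[m, c]ᵀ = [337, 26]ᵀ.
det = 199·5 − 21² = 554.
m = (337·5 − 21·26)/554 = 1139/554; c = (199·26 − 21·337)/554 = -1903/554.

m = 2.056, c = -3.435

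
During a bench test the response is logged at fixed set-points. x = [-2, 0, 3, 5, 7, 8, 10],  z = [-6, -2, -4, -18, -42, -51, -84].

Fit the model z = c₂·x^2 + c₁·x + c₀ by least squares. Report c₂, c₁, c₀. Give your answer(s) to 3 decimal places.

With design matrix A, AᵀA = [[17219, 1999, 251]; [1999, 251, 31]; [251, 31, 7]] and Aᵀz = [-14232, -1632, -207]ᵀ.
Solving the 3×3 system (Gaussian elimination) gives c₂ = -40711/42896, c₁ = 47885/42896, c₀ = -10389/21448.

c₂ = -0.949, c₁ = 1.116, c₀ = -0.484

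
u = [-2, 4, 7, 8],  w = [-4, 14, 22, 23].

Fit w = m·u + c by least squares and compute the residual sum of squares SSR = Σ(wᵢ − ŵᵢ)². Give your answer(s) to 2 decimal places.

SSR = 2.77

With design matrix A, AᵀA = [[133, 17]; [17, 4]] and Aᵀw = [402, 55]ᵀ.
Determinant 133·4 − 17² = 243.
m = (402·4 − 17·55)/243 = 673/243; c = (133·55 − 17·402)/243 = 481/243.
Residuals: -107/243, 229/243, 154/243, -92/81; SSR = 674/243.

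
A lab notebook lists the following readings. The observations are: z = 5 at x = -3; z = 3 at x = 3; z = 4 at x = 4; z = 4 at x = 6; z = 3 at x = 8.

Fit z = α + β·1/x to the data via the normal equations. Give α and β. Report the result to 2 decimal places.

α = 4.07, β = -2.54

Entries of MᵀM: Σ1 = 5, Σ1/x = 13/24, Σ1/x·1/x = 21/64.
Right-hand side: Σz = 19, Σ1/x·z = 11/8.
Normal equations: [[5, 13/24]; [13/24, 21/64]]·[α, β]ᵀ = [19, 11/8]ᵀ.
Eliminating β: (21/64)·(row 1) − (13/24)·(row 2) gives (97/72)·α = (21/64)·19 − (13/24)·(11/8) = 527/96, so α = 1581/388.
Then β = ((11/8) − (13/24)·(1581/388))/(21/64) = -246/97.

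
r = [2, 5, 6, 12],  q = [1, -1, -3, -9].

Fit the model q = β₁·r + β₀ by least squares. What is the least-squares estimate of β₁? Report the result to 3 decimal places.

Setting ∂/∂β₁ … = 0 gives: 209·β₁ + 25·β₀ = -129;  25·β₁ + 4·β₀ = -12.
det = 209·4 − 25² = 211.
β₁ = ((-129)·4 − 25·(-12))/211 = -216/211; β₀ = (209·(-12) − 25·(-129))/211 = 717/211.

β₁ = -1.024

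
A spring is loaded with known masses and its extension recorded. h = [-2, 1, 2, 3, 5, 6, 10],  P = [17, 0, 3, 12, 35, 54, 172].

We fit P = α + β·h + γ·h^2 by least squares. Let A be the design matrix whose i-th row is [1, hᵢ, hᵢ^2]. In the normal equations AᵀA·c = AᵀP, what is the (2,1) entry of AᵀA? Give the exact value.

Row 2 ↔ basis h, column 1 ↔ basis 1, so (AᵀA)_{2,1} = Σᵢ h = (-2)·(1) + (1)·(1) + (2)·(1) + (3)·(1) + (5)·(1) + (6)·(1) + (10)·(1) = 25.

25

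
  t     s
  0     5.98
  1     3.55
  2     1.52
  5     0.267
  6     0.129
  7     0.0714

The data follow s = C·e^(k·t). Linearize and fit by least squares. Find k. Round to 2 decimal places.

k = -0.64

Taking logs, ln s = k·t + ln C, so regress ln s on t.
Over the data: Σt = 21.0000, Σ(t)² = 115.0000, Σln s = -2.5338, Σt·ln s = -35.2620.
Normal system: [[115.0000, 21.0000]; [21.0000, 6]]·[k, ln C]ᵀ = [-35.2620, -2.5338]ᵀ.
Solving (det = 249.0000): k = -0.63599, ln C = 1.80366.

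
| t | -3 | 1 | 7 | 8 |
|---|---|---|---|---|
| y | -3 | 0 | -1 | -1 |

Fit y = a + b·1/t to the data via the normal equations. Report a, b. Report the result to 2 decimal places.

a = -1.73, b = 2.05

The normal system MᵀM·[a, b]ᵀ = Mᵀy is [[4, 157/168]; [157/168, 32377/28224]]·[a, b]ᵀ = [-5, 41/56]ᵀ.
Δ = 4·(32377/28224) − (157/168)² = 11651/3136.
a = ((-5)·(32377/28224) − (157/168)·(41/56))/(11651/3136) = -181196/104859; b = (4·(41/56) − (157/168)·(-5))/(11651/3136) = 71512/34953.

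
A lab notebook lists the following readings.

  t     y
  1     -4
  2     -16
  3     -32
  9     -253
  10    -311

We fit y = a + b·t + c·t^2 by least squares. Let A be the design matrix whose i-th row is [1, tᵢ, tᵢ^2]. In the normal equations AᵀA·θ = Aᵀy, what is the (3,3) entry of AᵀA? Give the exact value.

16659

Row 3 ↔ basis t^2, column 3 ↔ basis t^2, so (AᵀA)_{3,3} = Σᵢ (t^2)·(t^2) = (1)·(1) + (4)·(4) + (9)·(9) + (81)·(81) + (100)·(100) = 16659.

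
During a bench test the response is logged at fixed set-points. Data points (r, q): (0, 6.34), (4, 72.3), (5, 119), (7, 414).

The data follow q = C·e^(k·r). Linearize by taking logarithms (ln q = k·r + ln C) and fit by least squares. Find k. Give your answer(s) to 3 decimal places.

Linearized form: ln q = k·r + ln C. From the 4 transformed points,
AᵀA = [[90.0000, 16.0000]; [16.0000, 4]], rhs = [83.2000, 16.9327]ᵀ  (here Σr = 16.0000, Σ(r)² = 90.0000, Σln q = 16.9327, Σr·ln q = 83.2000).
Solving (det = 104.0000): k = 0.59497, ln C = 1.85330.

k = 0.595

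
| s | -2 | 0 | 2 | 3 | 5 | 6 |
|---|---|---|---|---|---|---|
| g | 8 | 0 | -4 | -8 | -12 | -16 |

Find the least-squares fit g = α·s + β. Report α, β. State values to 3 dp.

Normal-equation sums: Σs·s = 78, Σs = 14, Σ1 = 6.
Moment sums: Σs·g = -204, Σg = -32.
So MᵀM·[α, β]ᵀ = Mᵀg: [[78, 14]; [14, 6]]·[α, β]ᵀ = [-204, -32]ᵀ.
Determinant 78·6 − 14² = 272.
α = ((-204)·6 − 14·(-32))/272 = -97/34; β = (78·(-32) − 14·(-204))/272 = 45/34.

α = -2.853, β = 1.324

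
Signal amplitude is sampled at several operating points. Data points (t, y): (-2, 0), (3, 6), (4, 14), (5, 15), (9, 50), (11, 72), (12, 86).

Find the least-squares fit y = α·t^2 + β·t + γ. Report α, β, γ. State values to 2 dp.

Setting ∂/∂α … = 0 gives: 42916·α + 3996·β + 400·γ = 25799;  3996·α + 400·β + 42·γ = 2423;  400·α + 42·β + 7·γ = 243.
Inverting the 3×3 Gram matrix, [α, β, γ]ᵀ = [48787/92202, 50049/61468, -3413/8382]ᵀ.

α = 0.53, β = 0.81, γ = -0.41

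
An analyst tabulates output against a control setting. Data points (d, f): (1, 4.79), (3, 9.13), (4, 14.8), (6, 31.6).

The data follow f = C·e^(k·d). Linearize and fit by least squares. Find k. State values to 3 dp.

k = 0.381

Linearized form: ln f = k·d + ln C. From the 4 transformed points,
Sums: Σd = 14.0000, Σ(d)² = 62.0000, Σln f = 9.9259, Σd·ln f = 39.6987.
Normal system: [[62.0000, 14.0000]; [14.0000, 4]]·[k, ln C]ᵀ = [39.6987, 9.9259]ᵀ.
Δ = 62.0000·4 − (14.0000)² = 52.0000; k = (39.6987·4 − 14.0000·9.9259)/52.0000 = 0.38139, ln C = (62.0000·9.9259 − 14.0000·39.6987)/52.0000 = 1.14660.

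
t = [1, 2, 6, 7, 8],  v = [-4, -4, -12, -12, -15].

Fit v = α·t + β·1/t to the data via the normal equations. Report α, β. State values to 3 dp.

With design matrix A, AᵀA = [[154, 5]; [5, 37081/28224]] and Aᵀv = [-288, -649/56]ᵀ.
det = 154·(37081/28224) − 5² = 357491/2016.
α = ((-288)·(37081/28224) − 5·(-649/56))/(357491/2016) = -4521924/2502437; β = (154·(-649/56) − 5·(-288))/(357491/2016) = -695016/357491.

α = -1.807, β = -1.944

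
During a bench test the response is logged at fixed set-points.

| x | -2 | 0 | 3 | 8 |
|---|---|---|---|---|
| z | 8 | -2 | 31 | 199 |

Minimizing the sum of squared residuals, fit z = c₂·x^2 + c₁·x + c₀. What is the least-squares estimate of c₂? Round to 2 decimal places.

c₂ = 2.92

AᵀA·[c₂, c₁, c₀]ᵀ = Aᵀz reads: 4193·c₂ + 531·c₁ + 77·c₀ = 13047;  531·c₂ + 77·c₁ + 9·c₀ = 1669;  77·c₂ + 9·c₁ + 4·c₀ = 236.
Row-reducing yields c₂ = 30193/10340, c₁ = 17011/10340, c₀ = -943/1034.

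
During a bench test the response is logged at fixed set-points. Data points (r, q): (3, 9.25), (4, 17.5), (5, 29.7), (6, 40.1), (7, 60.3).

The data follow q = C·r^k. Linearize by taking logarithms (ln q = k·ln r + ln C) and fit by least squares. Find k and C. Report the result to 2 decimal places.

Let Y = ln q. Fitting Y = k·ln r + ln C by least squares:
Over the data: Σln r = 7.8320, Σ(ln r)² = 12.7160, Σln q = 16.2687, Σln r·ln q = 26.4607.
Normal system: [[12.7160, 7.8320]; [7.8320, 5]]·[k, ln C]ᵀ = [26.4607, 16.2687]ᵀ.
Slope k = (n·Σln r·ln q − Σln r·Σln q)/(n·Σ(ln r)² − (Σln r)²) = (5·26.4607 − 7.8320·16.2687)/2.2397 = 2.18198; ln C = (Σln q − k·Σln r)/n = -0.16413, so C = exp(-0.16413) = 0.84863.

k = 2.18, C = 0.85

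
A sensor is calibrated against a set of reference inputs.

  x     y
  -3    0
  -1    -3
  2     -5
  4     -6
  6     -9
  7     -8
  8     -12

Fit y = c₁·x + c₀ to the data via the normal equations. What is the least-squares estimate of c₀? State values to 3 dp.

c₀ = -3.102

Entries of MᵀM: Σx·x = 179, Σx = 23, Σ1 = 7.
Right-hand side: Σx·y = -237, Σy = -43.
So MᵀM·[c₁, c₀]ᵀ = Mᵀy: [[179, 23]; [23, 7]]·[c₁, c₀]ᵀ = [-237, -43]ᵀ.
Determinant 179·7 − 23² = 724.
c₁ = ((-237)·7 − 23·(-43))/724 = -335/362; c₀ = (179·(-43) − 23·(-237))/724 = -1123/362.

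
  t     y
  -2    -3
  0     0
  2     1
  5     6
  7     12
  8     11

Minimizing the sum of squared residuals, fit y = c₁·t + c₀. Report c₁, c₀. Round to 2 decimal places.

c₁ = 1.51, c₀ = -0.54

Normal-equation sums: Σt·t = 146, Σt = 20, Σ1 = 6.
Moment sums: Σt·y = 210, Σy = 27.
det = 146·6 − 20² = 476.
c₁ = (210·6 − 20·27)/476 = 180/119; c₀ = (146·27 − 20·210)/476 = -129/238.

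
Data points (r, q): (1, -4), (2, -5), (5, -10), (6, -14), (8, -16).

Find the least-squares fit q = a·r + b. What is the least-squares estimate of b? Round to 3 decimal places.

b = -1.795

Sums needed: Σr·r = 130, Σr = 22, Σ1 = 5.
And Σr·q = -276, Σq = -49.
AᵀA·[a, b]ᵀ = Aᵀq becomes [[130, 22]; [22, 5]]·[a, b]ᵀ = [-276, -49]ᵀ.
det = 130·5 − 22² = 166.
a = ((-276)·5 − 22·(-49))/166 = -151/83; b = (130·(-49) − 22·(-276))/166 = -149/83.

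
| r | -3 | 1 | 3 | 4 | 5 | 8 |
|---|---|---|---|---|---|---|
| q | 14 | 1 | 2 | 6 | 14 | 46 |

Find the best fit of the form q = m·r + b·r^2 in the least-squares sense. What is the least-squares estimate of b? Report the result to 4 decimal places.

Normal-equation sums: Σr·r = 124, Σr·r^2 = 702, Σr^2·r^2 = 5140.
Right-hand side: Σr·q = 427, Σr^2·q = 3535.
Determinant 124·5140 − 702² = 144556.
m = (427·5140 − 702·3535)/144556 = -143395/72278; b = (124·3535 − 702·427)/144556 = 69293/72278.

b = 0.9587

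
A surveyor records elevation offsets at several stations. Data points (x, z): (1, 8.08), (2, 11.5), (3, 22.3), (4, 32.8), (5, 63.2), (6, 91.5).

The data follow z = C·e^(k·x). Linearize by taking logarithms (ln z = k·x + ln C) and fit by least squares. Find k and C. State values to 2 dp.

Linearized form: ln z = k·x + ln C. From the 6 transformed points,
Σx = 21.0000, Σ(x)² = 91.0000, Σln z = 19.7894, Σx·ln z = 78.0791.
Normal system: [[91.0000, 21.0000]; [21.0000, 6]]·[k, ln C]ᵀ = [78.0791, 19.7894]ᵀ.
Slope k = (n·Σx·ln z − Σx·Σln z)/(n·Σ(x)² − (Σx)²) = (6·78.0791 − 21.0000·19.7894)/105.0000 = 0.50378; ln C = (Σln z − k·Σx)/n = 1.53499, so C = exp(1.53499) = 4.64127.

k = 0.50, C = 4.64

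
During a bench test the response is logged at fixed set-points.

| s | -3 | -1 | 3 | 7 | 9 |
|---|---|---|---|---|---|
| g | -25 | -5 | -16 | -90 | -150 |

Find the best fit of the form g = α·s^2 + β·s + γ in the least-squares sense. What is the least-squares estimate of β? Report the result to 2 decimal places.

Sums needed: Σs^2·s^2 = 9125, Σs^2·s = 1071, Σs^2 = 149, Σs·s = 149, Σs = 15, Σ1 = 5.
And Σs^2·g = -16934, Σs·g = -1948, Σg = -286.
Row-reducing yields α = -2339/1176, β = 1851/1274, γ = -34981/15288.

β = 1.45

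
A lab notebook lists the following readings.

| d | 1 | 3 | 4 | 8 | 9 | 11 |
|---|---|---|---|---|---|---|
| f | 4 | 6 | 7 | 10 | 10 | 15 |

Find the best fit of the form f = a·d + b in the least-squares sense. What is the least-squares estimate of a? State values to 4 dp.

a = 0.9605

Entries of XᵀX: Σd·d = 292, Σd = 36, Σ1 = 6.
Right-hand side: Σd·f = 385, Σf = 52.
Normal equations: [[292, 36]; [36, 6]]·[a, b]ᵀ = [385, 52]ᵀ.
det = 292·6 − 36² = 456.
a = (385·6 − 36·52)/456 = 73/76; b = (292·52 − 36·385)/456 = 331/114.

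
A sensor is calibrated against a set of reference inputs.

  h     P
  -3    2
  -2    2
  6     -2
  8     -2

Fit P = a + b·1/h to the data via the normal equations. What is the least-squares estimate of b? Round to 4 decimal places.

Forming XᵀX = [[4, -13/24]; [-13/24, 233/576]] and XᵀP = [0, -9/4]ᵀ gives XᵀX·[a, b]ᵀ = XᵀP.
det = 4·(233/576) − (-13/24)² = 763/576.
a = (0·(233/576) − (-13/24)·(-9/4))/(763/576) = -702/763; b = (4·(-9/4) − (-13/24)·0)/(763/576) = -5184/763.

b = -6.7942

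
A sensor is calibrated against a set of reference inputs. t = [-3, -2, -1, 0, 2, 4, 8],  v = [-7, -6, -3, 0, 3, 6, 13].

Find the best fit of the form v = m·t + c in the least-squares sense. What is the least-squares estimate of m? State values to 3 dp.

Entries of XᵀX: Σt·t = 98, Σt = 8, Σ1 = 7.
For Xᵀv: Σt·v = 170, Σv = 6.
Normal equations: [[98, 8]; [8, 7]]·[m, c]ᵀ = [170, 6]ᵀ.
Eliminating c: 7·(row 1) − 8·(row 2) gives 622·m = 7·170 − 8·6 = 1142, so m = 571/311.
Then c = (6 − 8·(571/311))/7 = -386/311.

m = 1.836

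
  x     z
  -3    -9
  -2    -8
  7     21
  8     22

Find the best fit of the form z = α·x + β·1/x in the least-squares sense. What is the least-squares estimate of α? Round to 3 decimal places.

α = 2.772

Compute the Gram sums: Σx·x = 126, Σx·1/x = 4, Σ1/x·1/x = 11209/28224.
For Mᵀz: Σx·z = 366, Σ1/x·z = 51/4.
Normal equations: [[126, 4]; [4, 11209/28224]]·[α, β]ᵀ = [366, 51/4]ᵀ.
Eliminating β: (11209/28224)·(row 1) − 4·(row 2) gives (7625/224)·α = (11209/28224)·366 − 4·(51/4) = 443845/4704, so α = 88769/32025.
Then β = ((51/4) − 4·(88769/32025))/(11209/28224) = 6384/1525.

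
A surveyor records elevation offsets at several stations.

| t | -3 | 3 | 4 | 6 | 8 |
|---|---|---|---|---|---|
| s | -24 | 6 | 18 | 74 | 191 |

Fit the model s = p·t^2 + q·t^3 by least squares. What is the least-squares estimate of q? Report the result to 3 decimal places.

With design matrix X, XᵀX = [[5810, 41568]; [41568, 314354]] and Xᵀs = [15014, 115738]ᵀ.
Eliminating q: 314354·(row 1) − 41568·(row 2) gives 98498116·p = 314354·15014 − 41568·115738 = -91286228, so p = -22821557/24624529.
Then q = (115738 − 41568·(-22821557/24624529))/314354 = 12083957/24624529.

q = 0.491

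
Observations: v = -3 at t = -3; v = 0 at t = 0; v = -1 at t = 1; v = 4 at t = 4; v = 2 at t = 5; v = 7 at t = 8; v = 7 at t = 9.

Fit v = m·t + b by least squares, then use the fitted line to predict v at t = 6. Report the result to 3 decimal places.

Compute the Gram sums: Σt·t = 196, Σt = 24, Σ1 = 7.
Moment sums: Σt·v = 153, Σv = 16.
Eliminating b: 7·(row 1) − 24·(row 2) gives 796·m = 7·153 − 24·16 = 687, so m = 687/796.
Then b = (16 − 24·(687/796))/7 = -134/199.
At t = 6: v̂ = (687/796)·(6) + (-134/199)·(1) = 1793/398.

v̂ = 4.505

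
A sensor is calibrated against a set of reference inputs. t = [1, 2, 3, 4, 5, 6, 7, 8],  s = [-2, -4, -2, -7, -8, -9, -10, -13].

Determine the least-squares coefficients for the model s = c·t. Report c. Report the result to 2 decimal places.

Normal-equation sums: Σt·t = 204.
Moment sums: Σt·s = -312.
Normal equations: [[204]]·[c]ᵀ = [-312]ᵀ.
Hence c = -312 / 204 ≈ -1.52941.

c = -1.53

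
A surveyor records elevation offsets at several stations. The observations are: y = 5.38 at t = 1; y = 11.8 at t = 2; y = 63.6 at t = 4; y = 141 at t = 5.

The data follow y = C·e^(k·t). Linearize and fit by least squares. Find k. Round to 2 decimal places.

k = 0.82

With ln yᵢ as the transformed response and tᵢ as the regressor:
Σt = 12.0000, Σ(t)² = 46.0000, Σln y = 13.2522, Σt·ln y = 47.9731.
Equations: 46.0000·k + 12.0000·ln C = 47.9731;  12.0000·k + 4·ln C = 13.2522.
Slope k = (n·Σt·ln y − Σt·Σln y)/(n·Σ(t)² − (Σt)²) = (4·47.9731 − 12.0000·13.2522)/40.0000 = 0.82167; ln C = (Σln y − k·Σt)/n = 0.84804.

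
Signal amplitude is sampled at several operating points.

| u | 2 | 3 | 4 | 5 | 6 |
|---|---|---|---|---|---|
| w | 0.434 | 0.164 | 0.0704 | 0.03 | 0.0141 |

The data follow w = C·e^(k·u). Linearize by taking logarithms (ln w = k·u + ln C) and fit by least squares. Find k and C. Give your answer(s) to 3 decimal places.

k = -0.855, C = 2.244

Let Y = ln w. Fitting Y = k·u + ln C by least squares:
Σu = 20.0000, Σ(u)² = 90.0000, Σln w = -13.0643, Σu·ln w = -60.8096.
Equations: 90.0000·k + 20.0000·ln C = -60.8096;  20.0000·k + 5·ln C = -13.0643.
Δ = 90.0000·5 − (20.0000)² = 50.0000; k = (-60.8096·5 − 20.0000·-13.0643)/50.0000 = -0.85524, ln C = (90.0000·-13.0643 − 20.0000·-60.8096)/50.0000 = 0.80810, so C = exp(0.80810) = 2.24365.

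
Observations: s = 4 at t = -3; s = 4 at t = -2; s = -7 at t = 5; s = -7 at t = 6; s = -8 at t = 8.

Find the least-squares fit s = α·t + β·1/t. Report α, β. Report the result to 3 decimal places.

Sums needed: Σt·t = 138, Σt·1/t = 5, Σ1/t·1/t = 6401/14400.
And Σt·s = -161, Σ1/t·s = -69/10.
XᵀX·[α, β]ᵀ = Xᵀs becomes [[138, 5]; [5, 6401/14400]]·[α, β]ᵀ = [-161, -69/10]ᵀ.
Determinant 138·(6401/14400) − 5² = 87223/2400.
α = ((-161)·(6401/14400) − 5·(-69/10))/(87223/2400) = -533761/523338; β = (138·(-69/10) − 5·(-161))/(87223/2400) = -353280/87223.

α = -1.020, β = -4.050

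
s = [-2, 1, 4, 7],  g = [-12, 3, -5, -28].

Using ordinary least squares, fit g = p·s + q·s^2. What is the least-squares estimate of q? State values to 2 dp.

q = -1.07

From the data, Σs·s = 70, Σs·s^2 = 400, Σs^2·s^2 = 2674.
For Aᵀg: Σs·g = -189, Σs^2·g = -1497.
Eliminating q: 2674·(row 1) − 400·(row 2) gives 27180·p = 2674·(-189) − 400·(-1497) = 93414, so p = 15569/4530.
Then q = ((-1497) − 400·(15569/4530))/2674 = -973/906.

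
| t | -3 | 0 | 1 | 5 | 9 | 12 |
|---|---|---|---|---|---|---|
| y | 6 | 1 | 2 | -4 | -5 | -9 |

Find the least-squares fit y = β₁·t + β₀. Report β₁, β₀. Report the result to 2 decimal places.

β₁ = -0.93, β₀ = 2.23

Setting ∂/∂β₁ … = 0 gives: 260·β₁ + 24·β₀ = -189;  24·β₁ + 6·β₀ = -9.
Determinant 260·6 − 24² = 984.
β₁ = ((-189)·6 − 24·(-9))/984 = -153/164; β₀ = (260·(-9) − 24·(-189))/984 = 183/82.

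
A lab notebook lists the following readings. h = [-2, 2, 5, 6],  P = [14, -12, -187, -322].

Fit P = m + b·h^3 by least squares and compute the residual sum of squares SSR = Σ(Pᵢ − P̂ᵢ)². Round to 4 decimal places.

From the data, Σ1 = 4, Σh^3 = 341, Σh^3·h^3 = 62409.
Moment sums: ΣP = -507, Σh^3·P = -93135.
Normal equations: [[4, 341]; [341, 62409]]·[m, b]ᵀ = [-507, -93135]ᵀ.
Determinant 4·62409 − 341² = 133355.
m = ((-507)·62409 − 341·(-93135))/133355 = 117672/133355; b = (4·(-93135) − 341·(-507))/133355 = -199653/133355.
Residuals: 152074/133355, -120708/133355, -98432/133355, 67066/133355; SSR = 389064/133355.

SSR = 2.9175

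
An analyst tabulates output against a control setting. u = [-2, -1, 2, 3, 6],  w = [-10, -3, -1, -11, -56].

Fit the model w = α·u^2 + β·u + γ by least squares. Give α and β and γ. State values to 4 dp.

α = -1.9334, β = 2.0010, γ = 1.4794

MᵀM·[α, β, γ]ᵀ = Mᵀw reads: 1410·α + 242·β + 54·γ = -2162;  242·α + 54·β + 8·γ = -348;  54·α + 8·β + 5·γ = -81.
Solving the 3×3 system (Gaussian elimination) gives α = -5953/3079, β = 6161/3079, γ = 4555/3079.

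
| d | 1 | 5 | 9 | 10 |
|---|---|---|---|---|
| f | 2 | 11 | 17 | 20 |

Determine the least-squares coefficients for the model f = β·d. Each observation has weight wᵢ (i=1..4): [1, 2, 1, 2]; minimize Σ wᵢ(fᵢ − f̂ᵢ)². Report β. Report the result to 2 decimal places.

The normal equations are: 332·β = 665.
β = 665/332 = 2.00301.

β = 2.00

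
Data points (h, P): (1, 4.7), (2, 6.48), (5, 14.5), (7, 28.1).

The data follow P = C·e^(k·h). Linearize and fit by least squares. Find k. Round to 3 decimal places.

With ln Pᵢ as the transformed response and hᵢ as the regressor:
Σh = 15.0000, Σ(h)² = 79.0000, Σln P = 9.4262, Σh·ln P = 42.0061.
Equations: 79.0000·k + 15.0000·ln C = 42.0061;  15.0000·k + 4·ln C = 9.4262.
Δ = 79.0000·4 − (15.0000)² = 91.0000; k = (42.0061·4 − 15.0000·9.4262)/91.0000 = 0.29265, ln C = (79.0000·9.4262 − 15.0000·42.0061)/91.0000 = 1.25910.

k = 0.293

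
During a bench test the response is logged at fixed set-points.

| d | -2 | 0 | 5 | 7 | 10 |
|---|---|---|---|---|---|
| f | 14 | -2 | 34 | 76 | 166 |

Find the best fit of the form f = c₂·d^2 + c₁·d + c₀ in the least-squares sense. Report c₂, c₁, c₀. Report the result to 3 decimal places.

c₂ = 1.963, c₁ = -2.924, c₀ = -0.598

From the data, Σd^2·d^2 = 13042, Σd^2·d = 1460, Σd^2 = 178, Σd·d = 178, Σd = 20, Σ1 = 5.
For Mᵀf: Σd^2·f = 21230, Σd·f = 2334, Σf = 288.
Solving the 3×3 system (Gaussian elimination) gives c₂ = 239537/122007, c₁ = -356749/122007, c₀ = -24306/40669.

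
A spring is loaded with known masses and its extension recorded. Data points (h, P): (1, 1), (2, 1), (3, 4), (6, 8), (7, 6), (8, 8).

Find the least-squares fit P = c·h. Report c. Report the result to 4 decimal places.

c = 1.0368

Forming XᵀX = [[163]] and XᵀP = [169]ᵀ gives XᵀX·[c]ᵀ = XᵀP.
c = 169/163 = 1.03681.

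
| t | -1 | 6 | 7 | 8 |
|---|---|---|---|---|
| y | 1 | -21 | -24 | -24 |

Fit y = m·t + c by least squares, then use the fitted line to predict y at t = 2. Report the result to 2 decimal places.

ŷ = -8.18

With design matrix A, AᵀA = [[150, 20]; [20, 4]] and Aᵀy = [-487, -68]ᵀ.
det = 150·4 − 20² = 200.
m = ((-487)·4 − 20·(-68))/200 = -147/50; c = (150·(-68) − 20·(-487))/200 = -23/10.
At t = 2: ŷ = (-147/50)·(2) + (-23/10)·(1) = -409/50.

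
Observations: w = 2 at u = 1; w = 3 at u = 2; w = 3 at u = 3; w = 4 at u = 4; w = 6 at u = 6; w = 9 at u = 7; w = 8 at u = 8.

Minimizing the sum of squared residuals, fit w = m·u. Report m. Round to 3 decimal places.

Compute the Gram sums: Σu·u = 179.
Right-hand side: Σu·w = 196.
Normal equations: [[179]]·[m]ᵀ = [196]ᵀ.
m = 196/179 = 1.09497.

m = 1.095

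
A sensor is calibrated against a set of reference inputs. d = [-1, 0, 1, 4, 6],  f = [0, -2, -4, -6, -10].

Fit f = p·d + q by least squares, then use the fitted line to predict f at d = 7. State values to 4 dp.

Entries of AᵀA: Σd·d = 54, Σd = 10, Σ1 = 5.
For Aᵀf: Σd·f = -88, Σf = -22.
det = 54·5 − 10² = 170.
p = ((-88)·5 − 10·(-22))/170 = -22/17; q = (54·(-22) − 10·(-88))/170 = -154/85.
At d = 7: f̂ = (-22/17)·(7) + (-154/85)·(1) = -924/85.

f̂ = -10.8706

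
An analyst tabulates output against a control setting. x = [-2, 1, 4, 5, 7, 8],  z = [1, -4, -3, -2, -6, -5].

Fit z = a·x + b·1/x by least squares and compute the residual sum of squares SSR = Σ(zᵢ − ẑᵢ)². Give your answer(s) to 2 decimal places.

SSR = 7.25

From the data, Σx·x = 159, Σx·1/x = 6, Σ1/x·1/x = 108861/78400.
Moment sums: Σx·z = -110, Σ1/x·z = -1997/280.
Normal equations: [[159, 6]; [6, 108861/78400]]·[a, b]ᵀ = [-110, -1997/280]ᵀ.
Determinant 159·(108861/78400) − 6² = 14486499/78400.
a = ((-110)·(108861/78400) − 6·(-1997/280))/(14486499/78400) = -319250/536537; b = (159·(-1997/280) − 6·(-110))/(14486499/78400) = -4129160/1609611.
Residuals: -2370469/1609611, -79502/94683, 34457/1609611, 2395360/1609611, -2363536/1609611, 130090/1609611; SSR = 11672342/1609611.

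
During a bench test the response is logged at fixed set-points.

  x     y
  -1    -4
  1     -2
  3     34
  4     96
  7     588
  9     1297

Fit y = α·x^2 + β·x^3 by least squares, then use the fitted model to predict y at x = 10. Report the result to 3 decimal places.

From the data, Σx^2·x^2 = 9301, Σx^2·x^3 = 77123, Σx^3·x^3 = 653917.
For Mᵀy: Σx^2·y = 135705, Σx^3·y = 1154261.
det = 9301·653917 − 77123² = 134124888.
α = (135705·653917 − 77123·1154261)/134124888 = -2091527/1000932; β = (9301·1154261 − 77123·135705)/134124888 = 2013469/1000932.
At x = 10: ŷ = (-2091527/1000932)·(100) + (2013469/1000932)·(1000) = 451079075/250233.

ŷ = 1802.636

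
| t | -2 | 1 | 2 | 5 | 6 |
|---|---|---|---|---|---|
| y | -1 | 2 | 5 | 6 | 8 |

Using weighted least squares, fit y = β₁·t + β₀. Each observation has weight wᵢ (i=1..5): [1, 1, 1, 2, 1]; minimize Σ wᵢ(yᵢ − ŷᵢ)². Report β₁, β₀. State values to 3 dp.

Normal-equation sums: Σwᵢ·t·t = 95, Σwᵢ·t = 17, Σwᵢ·1 = 6.
Right-hand side: Σwᵢ·t·y = 122, Σwᵢ·y = 26.
Eliminating β₀: 6·(row 1) − 17·(row 2) gives 281·β₁ = 6·122 − 17·26 = 290, so β₁ = 290/281.
Then β₀ = (26 − 17·(290/281))/6 = 396/281.

β₁ = 1.032, β₀ = 1.409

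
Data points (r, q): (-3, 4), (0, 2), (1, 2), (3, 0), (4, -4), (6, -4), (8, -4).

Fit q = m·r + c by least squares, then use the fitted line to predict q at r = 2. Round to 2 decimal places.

Compute the Gram sums: Σr·r = 135, Σr = 19, Σ1 = 7.
And Σr·q = -82, Σq = -4.
So MᵀM·[m, c]ᵀ = Mᵀq: [[135, 19]; [19, 7]]·[m, c]ᵀ = [-82, -4]ᵀ.
det = 135·7 − 19² = 584.
m = ((-82)·7 − 19·(-4))/584 = -249/292; c = (135·(-4) − 19·(-82))/584 = 509/292.
At r = 2: q̂ = (-249/292)·(2) + (509/292)·(1) = 11/292.

q̂ = 0.04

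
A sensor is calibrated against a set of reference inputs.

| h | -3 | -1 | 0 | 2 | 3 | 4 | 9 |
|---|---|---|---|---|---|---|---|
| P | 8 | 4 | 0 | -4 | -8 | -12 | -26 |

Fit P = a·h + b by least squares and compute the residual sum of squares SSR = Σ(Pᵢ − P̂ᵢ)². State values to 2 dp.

Forming AᵀA = [[120, 14]; [14, 7]] and AᵀP = [-342, -38]ᵀ gives AᵀA·[a, b]ᵀ = AᵀP.
Eliminating b: 7·(row 1) − 14·(row 2) gives 644·a = 7·(-342) − 14·(-38) = -1862, so a = -133/46.
Then b = ((-38) − 14·(-133/46))/7 = 57/161.
Residuals: -331/322, 243/322, -57/161, 10/7, 103/322, -127/161, -107/322; SSR = 745/161.

SSR = 4.63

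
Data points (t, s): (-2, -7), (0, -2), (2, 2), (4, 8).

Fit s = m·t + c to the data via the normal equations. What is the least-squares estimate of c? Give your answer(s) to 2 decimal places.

Compute the Gram sums: Σt·t = 24, Σt = 4, Σ1 = 4.
Right-hand side: Σt·s = 50, Σs = 1.
So XᵀX·[m, c]ᵀ = Xᵀs: [[24, 4]; [4, 4]]·[m, c]ᵀ = [50, 1]ᵀ.
Eliminating c: 4·(row 1) − 4·(row 2) gives 80·m = 4·50 − 4·1 = 196, so m = 49/20.
Then c = (1 − 4·(49/20))/4 = -11/5.

c = -2.20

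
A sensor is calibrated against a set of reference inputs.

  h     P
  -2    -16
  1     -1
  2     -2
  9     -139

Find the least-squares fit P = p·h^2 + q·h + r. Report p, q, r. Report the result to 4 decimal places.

With design matrix X, XᵀX = [[6594, 730, 90]; [730, 90, 10]; [90, 10, 4]] and XᵀP = [-11332, -1224, -158]ᵀ.
Solving the 3×3 system (Gaussian elimination) gives p = -4343/2098, q = 34921/10490, r = -1307/1049.

p = -2.0701, q = 3.3290, r = -1.2459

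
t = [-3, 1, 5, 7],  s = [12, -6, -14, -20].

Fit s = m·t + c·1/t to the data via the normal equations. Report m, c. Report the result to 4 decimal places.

m = -2.8225, c = -3.7278

Normal-equation sums: Σt·t = 84, Σt·1/t = 4, Σ1/t·1/t = 12916/11025.
Right-hand side: Σt·s = -252, Σ1/t·s = -548/35.
So MᵀM·[m, c]ᵀ = Mᵀs: [[84, 4]; [4, 12916/11025]]·[m, c]ᵀ = [-252, -548/35]ᵀ.
det = 84·(12916/11025) − 4² = 43264/525.
m = ((-252)·(12916/11025) − 4·(-548/35))/(43264/525) = -477/169; c = (84·(-548/35) − 4·(-252))/(43264/525) = -630/169.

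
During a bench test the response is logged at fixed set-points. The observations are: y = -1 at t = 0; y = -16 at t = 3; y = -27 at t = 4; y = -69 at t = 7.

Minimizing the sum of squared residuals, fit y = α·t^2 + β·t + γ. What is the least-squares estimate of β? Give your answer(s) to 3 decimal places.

β = -1.865

Normal-equation sums: Σt^2·t^2 = 2738, Σt^2·t = 434, Σt^2 = 74, Σt·t = 74, Σt = 14, Σ1 = 4.
Moment sums: Σt^2·y = -3957, Σt·y = -639, Σy = -113.
AᵀA·[α, β, γ]ᵀ = Aᵀy becomes [[2738, 434, 74]; [434, 74, 14]; [74, 14, 4]]·[α, β, γ]ᵀ = [-3957, -639, -113]ᵀ.
Solving the 3×3 system (Gaussian elimination) gives α = -9/8, β = -373/200, γ = -91/100.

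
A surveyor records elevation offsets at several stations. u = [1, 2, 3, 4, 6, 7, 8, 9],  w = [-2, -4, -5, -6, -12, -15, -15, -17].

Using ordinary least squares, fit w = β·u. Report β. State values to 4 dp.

The normal equations are: 260·β = -499.
(Σu·u = 260, Σu·w = -499.)
β = (-499)/260 = -1.91923.

β = -1.9192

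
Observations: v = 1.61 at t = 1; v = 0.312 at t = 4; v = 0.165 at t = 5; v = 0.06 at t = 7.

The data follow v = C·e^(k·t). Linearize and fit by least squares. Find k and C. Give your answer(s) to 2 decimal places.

Taking logs, ln v = k·t + ln C, so regress ln v on t.
AᵀA = [[91.0000, 17.0000]; [17.0000, 4]], rhs = [-32.8857, -5.3037]ᵀ  (here Σt = 17.0000, Σ(t)² = 91.0000, Σln v = -5.3037, Σt·ln v = -32.8857).
Δ = 91.0000·4 − (17.0000)² = 75.0000; k = (-32.8857·4 − 17.0000·-5.3037)/75.0000 = -0.55172, ln C = (91.0000·-5.3037 − 17.0000·-32.8857)/75.0000 = 1.01889, so C = exp(1.01889) = 2.77012.

k = -0.55, C = 2.77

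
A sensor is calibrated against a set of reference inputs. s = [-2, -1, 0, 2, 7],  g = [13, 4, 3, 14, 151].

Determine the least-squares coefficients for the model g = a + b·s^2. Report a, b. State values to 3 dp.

Normal-equation sums: Σ1 = 5, Σs^2 = 58, Σs^2·s^2 = 2434.
Right-hand side: Σg = 185, Σs^2·g = 7511.
Normal equations: [[5, 58]; [58, 2434]]·[a, b]ᵀ = [185, 7511]ᵀ.
Δ = 5·2434 − 58² = 8806.
a = (185·2434 − 58·7511)/8806 = 198/119; b = (5·7511 − 58·185)/8806 = 725/238.

a = 1.664, b = 3.046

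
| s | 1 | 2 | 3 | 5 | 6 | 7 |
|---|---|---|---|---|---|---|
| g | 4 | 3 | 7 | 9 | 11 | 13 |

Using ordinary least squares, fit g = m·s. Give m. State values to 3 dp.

m = 1.879

Setting ∂/∂m … = 0 gives: 124·m = 233.
m = 233/124 = 1.87903.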